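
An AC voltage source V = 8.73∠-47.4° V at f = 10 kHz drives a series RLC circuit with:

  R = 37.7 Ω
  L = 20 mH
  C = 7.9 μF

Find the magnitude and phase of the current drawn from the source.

Step 1 — Angular frequency: ω = 2π·f = 2π·1e+04 = 6.283e+04 rad/s.
Step 2 — Component impedances:
  R: Z = R = 37.7 Ω
  L: Z = jωL = j·6.283e+04·0.02 = 0 + j1257 Ω
  C: Z = 1/(jωC) = -j/(ω·C) = 0 - j2.015 Ω
Step 3 — Series combination: Z_total = R + L + C = 37.7 + j1255 Ω = 1255∠88.3° Ω.
Step 4 — Source phasor: V = 8.73∠-47.4° V = 5.909 - j6.426 V.
Step 5 — Ohm's law: I = V / Z_total = (5.909 - j6.426) / (37.7 + j1255) = -0.004976 - j0.004859 A.
Step 6 — Convert to polar: |I| = 0.006955 A, ∠I = -135.7°.

I = 0.006955∠-135.7° A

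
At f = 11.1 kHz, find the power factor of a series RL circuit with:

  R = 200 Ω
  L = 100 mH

Step 1 — Angular frequency: ω = 2π·f = 2π·1.11e+04 = 6.974e+04 rad/s.
Step 2 — Component impedances:
  R: Z = R = 200 Ω
  L: Z = jωL = j·6.974e+04·0.1 = 0 + j6974 Ω
Step 3 — Series combination: Z_total = R + L = 200 + j6974 Ω = 6977∠88.4° Ω.
Step 4 — Power factor: PF = cos(φ) = Re(Z)/|Z| = 200/6977.2 = 0.02866.
Step 5 — Type: Im(Z) = 6974 ⇒ lagging (phase φ = 88.4°).

PF = 0.02866 (lagging, φ = 88.4°)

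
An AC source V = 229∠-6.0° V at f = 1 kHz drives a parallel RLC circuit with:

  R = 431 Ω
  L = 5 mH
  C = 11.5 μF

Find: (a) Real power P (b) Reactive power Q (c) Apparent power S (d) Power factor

Step 1 — Angular frequency: ω = 2π·f = 2π·1000 = 6283 rad/s.
Step 2 — Component impedances:
  R: Z = R = 431 Ω
  L: Z = jωL = j·6283·0.005 = 0 + j31.42 Ω
  C: Z = 1/(jωC) = -j/(ω·C) = 0 - j13.84 Ω
Step 3 — Parallel combination: 1/Z_total = 1/R + 1/L + 1/C; Z_total = 1.415 - j24.66 Ω = 24.7∠-86.7° Ω.
Step 4 — Source phasor: V = 229∠-6.0° V = 227.7 - j23.94 V.
Step 5 — Current: I = V / Z = 1.496 + j9.151 A = 9.273∠80.7° A.
Step 6 — Complex power: S = V·I* = 121.7 - j2120 VA.
Step 7 — Real power: P = Re(S) = 121.7 W.
Step 8 — Reactive power: Q = Im(S) = -2120 VAR.
Step 9 — Apparent power: |S| = 2123 VA.
Step 10 — Power factor: PF = P/|S| = 0.0573 (leading).

(a) P = 121.7 W  (b) Q = -2120 VAR  (c) S = 2123 VA  (d) PF = 0.0573 (leading)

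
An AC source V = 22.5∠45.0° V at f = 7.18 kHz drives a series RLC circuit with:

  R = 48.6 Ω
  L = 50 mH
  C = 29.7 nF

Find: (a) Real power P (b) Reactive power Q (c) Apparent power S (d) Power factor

Step 1 — Angular frequency: ω = 2π·f = 2π·7180 = 4.511e+04 rad/s.
Step 2 — Component impedances:
  R: Z = R = 48.6 Ω
  L: Z = jωL = j·4.511e+04·0.05 = 0 + j2256 Ω
  C: Z = 1/(jωC) = -j/(ω·C) = 0 - j746.3 Ω
Step 3 — Series combination: Z_total = R + L + C = 48.6 + j1509 Ω = 1510∠88.2° Ω.
Step 4 — Source phasor: V = 22.5∠45.0° V = 15.91 + j15.91 V.
Step 5 — Current: I = V / Z = 0.01087 - j0.01019 A = 0.0149∠-43.2° A.
Step 6 — Complex power: S = V·I* = 0.01079 + j0.3351 VA.
Step 7 — Real power: P = Re(S) = 0.01079 W.
Step 8 — Reactive power: Q = Im(S) = 0.3351 VAR.
Step 9 — Apparent power: |S| = 0.3352 VA.
Step 10 — Power factor: PF = P/|S| = 0.03218 (lagging).

(a) P = 0.01079 W  (b) Q = 0.3351 VAR  (c) S = 0.3352 VA  (d) PF = 0.03218 (lagging)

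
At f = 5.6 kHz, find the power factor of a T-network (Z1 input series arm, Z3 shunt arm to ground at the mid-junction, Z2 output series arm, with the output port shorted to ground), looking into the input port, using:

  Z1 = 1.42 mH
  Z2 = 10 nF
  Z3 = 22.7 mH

Step 1 — Angular frequency: ω = 2π·f = 2π·5600 = 3.519e+04 rad/s.
Step 2 — Component impedances:
  Z1: Z = jωL = j·3.519e+04·0.00142 = 0 + j49.96 Ω
  Z2: Z = 1/(jωC) = -j/(ω·C) = 0 - j2842 Ω
  Z3: Z = jωL = j·3.519e+04·0.0227 = 0 + j798.7 Ω
Step 3 — With the output port shorted to ground, the output series arm Z2 runs from the junction to ground; the shunt arm Z3 also runs from the junction to ground. They appear in parallel: Z3 || Z2 = 0 + j1111 Ω.
Step 4 — Series with input arm Z1: Z_in = Z1 + (Z3 || Z2) = 0 + j1161 Ω = 1161∠90.0° Ω.
Step 5 — Power factor: PF = cos(φ) = Re(Z)/|Z| = 0/1161 = 0.
Step 6 — Type: Im(Z) = 1161 ⇒ lagging (phase φ = 90.0°).

PF = 0 (lagging, φ = 90.0°)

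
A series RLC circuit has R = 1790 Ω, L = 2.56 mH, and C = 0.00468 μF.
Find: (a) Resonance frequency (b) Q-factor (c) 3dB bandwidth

Step 1 — Resonance condition Im(Z)=0 gives ω₀ = 1/√(LC).
Step 2 — ω₀ = 1/√(0.00256·4.68e-09) = 2.889e+05 rad/s.
Step 3 — f₀ = ω₀/(2π) = 4.598e+04 Hz.
Step 4 — Series Q: Q = ω₀L/R = 2.889e+05·0.00256/1790 = 0.4132.
Step 5 — 3dB bandwidth: Δω = ω₀/Q = 6.992e+05 rad/s; BW = Δω/(2π) = 1.113e+05 Hz.

(a) f₀ = 4.598e+04 Hz  (b) Q = 0.4132  (c) BW = 1.113e+05 Hz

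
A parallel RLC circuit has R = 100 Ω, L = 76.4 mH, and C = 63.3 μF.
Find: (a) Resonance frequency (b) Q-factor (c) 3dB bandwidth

Step 1 — Resonance: ω₀ = 1/√(LC) = 1/√(0.0764·6.33e-05) = 454.7 rad/s.
Step 2 — f₀ = ω₀/(2π) = 72.37 Hz.
Step 3 — Parallel Q: Q = R/(ω₀L) = 100/(454.7·0.0764) = 2.878.
Step 4 — Bandwidth: Δω = ω₀/Q = 158 rad/s; BW = Δω/(2π) = 25.14 Hz.

(a) f₀ = 72.37 Hz  (b) Q = 2.878  (c) BW = 25.14 Hz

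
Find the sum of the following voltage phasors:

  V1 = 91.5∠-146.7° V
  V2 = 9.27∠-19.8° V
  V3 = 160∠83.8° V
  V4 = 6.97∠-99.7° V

Step 1 — Convert each phasor to rectangular form:
  V1 = 91.5·(cos(-146.7°) + j·sin(-146.7°)) = -76.48 - j50.24 V
  V2 = 9.27·(cos(-19.8°) + j·sin(-19.8°)) = 8.722 - j3.14 V
  V3 = 160·(cos(83.8°) + j·sin(83.8°)) = 17.28 + j159.1 V
  V4 = 6.97·(cos(-99.7°) + j·sin(-99.7°)) = -1.174 - j6.87 V
Step 2 — Sum components: V_total = -51.65 + j98.82 V.
Step 3 — Convert to polar: |V_total| = 111.5 V, ∠V_total = 117.6°.

V_total = 111.5∠117.6° V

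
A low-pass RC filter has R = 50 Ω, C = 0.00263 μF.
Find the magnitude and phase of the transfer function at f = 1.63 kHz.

Step 1 — Angular frequency: ω = 2π·1630 = 1.024e+04 rad/s.
Step 2 — Transfer function: H(jω) = 1/(1 + jωRC).
Step 3 — Denominator: 1 + jωRC = 1 + j·1.024e+04·50·2.63e-09 = 1 + j0.001347.
Step 4 — H = 1 - j0.001347.
Step 5 — Magnitude: |H| = 1 (-0.0 dB); phase: φ = -0.1°.

|H| = 1 (-0.0 dB), φ = -0.1°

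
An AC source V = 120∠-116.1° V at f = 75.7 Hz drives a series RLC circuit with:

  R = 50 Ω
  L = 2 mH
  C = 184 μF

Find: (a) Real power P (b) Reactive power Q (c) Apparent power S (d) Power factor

Step 1 — Angular frequency: ω = 2π·f = 2π·75.7 = 475.6 rad/s.
Step 2 — Component impedances:
  R: Z = R = 50 Ω
  L: Z = jωL = j·475.6·0.002 = 0 + j0.9513 Ω
  C: Z = 1/(jωC) = -j/(ω·C) = 0 - j11.43 Ω
Step 3 — Series combination: Z_total = R + L + C = 50 - j10.48 Ω = 51.09∠-11.8° Ω.
Step 4 — Source phasor: V = 120∠-116.1° V = -52.79 - j107.8 V.
Step 5 — Current: I = V / Z = -0.5789 - j2.277 A = 2.349∠-104.3° A.
Step 6 — Complex power: S = V·I* = 275.9 - j57.8 VA.
Step 7 — Real power: P = Re(S) = 275.9 W.
Step 8 — Reactive power: Q = Im(S) = -57.8 VAR.
Step 9 — Apparent power: |S| = 281.9 VA.
Step 10 — Power factor: PF = P/|S| = 0.9788 (leading).

(a) P = 275.9 W  (b) Q = -57.8 VAR  (c) S = 281.9 VA  (d) PF = 0.9788 (leading)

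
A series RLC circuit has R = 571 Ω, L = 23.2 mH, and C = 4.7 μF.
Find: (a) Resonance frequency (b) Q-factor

Step 1 — Resonance condition Im(Z)=0 gives ω₀ = 1/√(LC).
Step 2 — ω₀ = 1/√(0.0232·4.7e-06) = 3028 rad/s.
Step 3 — f₀ = ω₀/(2π) = 482 Hz.
Step 4 — Series Q: Q = ω₀L/R = 3028·0.0232/571 = 0.123.

(a) f₀ = 482 Hz  (b) Q = 0.123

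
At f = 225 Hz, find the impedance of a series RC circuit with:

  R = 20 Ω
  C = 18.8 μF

Step 1 — Angular frequency: ω = 2π·f = 2π·225 = 1414 rad/s.
Step 2 — Component impedances:
  R: Z = R = 20 Ω
  C: Z = 1/(jωC) = -j/(ω·C) = 0 - j37.63 Ω
Step 3 — Series combination: Z_total = R + C = 20 - j37.63 Ω = 42.61∠-62.0° Ω.

Z = 20 - j37.63 Ω = 42.61∠-62.0° Ω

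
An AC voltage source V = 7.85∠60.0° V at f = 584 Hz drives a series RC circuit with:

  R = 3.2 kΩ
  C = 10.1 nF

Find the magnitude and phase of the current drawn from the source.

Step 1 — Angular frequency: ω = 2π·f = 2π·584 = 3669 rad/s.
Step 2 — Component impedances:
  R: Z = R = 3200 Ω
  C: Z = 1/(jωC) = -j/(ω·C) = 0 - j2.698e+04 Ω
Step 3 — Series combination: Z_total = R + C = 3200 - j2.698e+04 Ω = 2.717e+04∠-83.2° Ω.
Step 4 — Source phasor: V = 7.85∠60.0° V = 3.925 + j6.798 V.
Step 5 — Ohm's law: I = V / Z_total = (3.925 + j6.798) / (3200 - j2.698e+04) = -0.0002314 + j0.0001729 A.
Step 6 — Convert to polar: |I| = 0.0002889 A, ∠I = 143.2°.

I = 0.0002889∠143.2° A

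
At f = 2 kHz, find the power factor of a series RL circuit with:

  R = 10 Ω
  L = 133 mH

Step 1 — Angular frequency: ω = 2π·f = 2π·2000 = 1.257e+04 rad/s.
Step 2 — Component impedances:
  R: Z = R = 10 Ω
  L: Z = jωL = j·1.257e+04·0.133 = 0 + j1671 Ω
Step 3 — Series combination: Z_total = R + L = 10 + j1671 Ω = 1671∠89.7° Ω.
Step 4 — Power factor: PF = cos(φ) = Re(Z)/|Z| = 10/1671.4 = 0.005983.
Step 5 — Type: Im(Z) = 1671 ⇒ lagging (phase φ = 89.7°).

PF = 0.005983 (lagging, φ = 89.7°)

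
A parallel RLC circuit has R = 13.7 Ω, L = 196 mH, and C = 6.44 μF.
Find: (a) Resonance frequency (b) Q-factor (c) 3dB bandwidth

Step 1 — Resonance: ω₀ = 1/√(LC) = 1/√(0.196·6.44e-06) = 890.1 rad/s.
Step 2 — f₀ = ω₀/(2π) = 141.7 Hz.
Step 3 — Parallel Q: Q = R/(ω₀L) = 13.7/(890.1·0.196) = 0.07853.
Step 4 — Bandwidth: Δω = ω₀/Q = 1.133e+04 rad/s; BW = Δω/(2π) = 1804 Hz.

(a) f₀ = 141.7 Hz  (b) Q = 0.07853  (c) BW = 1804 Hz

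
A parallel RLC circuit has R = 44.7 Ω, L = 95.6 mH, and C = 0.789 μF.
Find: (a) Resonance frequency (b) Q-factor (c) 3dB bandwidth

Step 1 — Resonance: ω₀ = 1/√(LC) = 1/√(0.0956·7.89e-07) = 3641 rad/s.
Step 2 — f₀ = ω₀/(2π) = 579.5 Hz.
Step 3 — Parallel Q: Q = R/(ω₀L) = 44.7/(3641·0.0956) = 0.1284.
Step 4 — Bandwidth: Δω = ω₀/Q = 2.835e+04 rad/s; BW = Δω/(2π) = 4513 Hz.

(a) f₀ = 579.5 Hz  (b) Q = 0.1284  (c) BW = 4513 Hz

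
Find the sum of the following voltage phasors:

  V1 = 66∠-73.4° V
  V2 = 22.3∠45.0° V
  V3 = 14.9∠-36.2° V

Step 1 — Convert each phasor to rectangular form:
  V1 = 66·(cos(-73.4°) + j·sin(-73.4°)) = 18.86 - j63.25 V
  V2 = 22.3·(cos(45.0°) + j·sin(45.0°)) = 15.77 + j15.77 V
  V3 = 14.9·(cos(-36.2°) + j·sin(-36.2°)) = 12.02 - j8.8 V
Step 2 — Sum components: V_total = 46.65 - j56.28 V.
Step 3 — Convert to polar: |V_total| = 73.1 V, ∠V_total = -50.3°.

V_total = 73.1∠-50.3° V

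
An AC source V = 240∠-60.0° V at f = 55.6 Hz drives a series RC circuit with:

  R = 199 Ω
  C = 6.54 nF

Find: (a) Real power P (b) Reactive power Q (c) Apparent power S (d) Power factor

Step 1 — Angular frequency: ω = 2π·f = 2π·55.6 = 349.3 rad/s.
Step 2 — Component impedances:
  R: Z = R = 199 Ω
  C: Z = 1/(jωC) = -j/(ω·C) = 0 - j4.377e+05 Ω
Step 3 — Series combination: Z_total = R + C = 199 - j4.377e+05 Ω = 4.377e+05∠-90.0° Ω.
Step 4 — Source phasor: V = 240∠-60.0° V = 120 - j207.8 V.
Step 5 — Current: I = V / Z = 0.000475 + j0.000274 A = 0.0005483∠30.0° A.
Step 6 — Complex power: S = V·I* = 5.983e-05 - j0.1316 VA.
Step 7 — Real power: P = Re(S) = 5.983e-05 W.
Step 8 — Reactive power: Q = Im(S) = -0.1316 VAR.
Step 9 — Apparent power: |S| = 0.1316 VA.
Step 10 — Power factor: PF = P/|S| = 0.0004547 (leading).

(a) P = 5.983e-05 W  (b) Q = -0.1316 VAR  (c) S = 0.1316 VA  (d) PF = 0.0004547 (leading)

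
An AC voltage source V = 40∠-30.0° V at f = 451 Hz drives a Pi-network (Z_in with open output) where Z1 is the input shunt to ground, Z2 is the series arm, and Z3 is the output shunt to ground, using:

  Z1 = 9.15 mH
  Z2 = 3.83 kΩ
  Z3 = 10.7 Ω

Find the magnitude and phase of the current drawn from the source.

Step 1 — Angular frequency: ω = 2π·f = 2π·451 = 2834 rad/s.
Step 2 — Component impedances:
  Z1: Z = jωL = j·2834·0.00915 = 0 + j25.93 Ω
  Z2: Z = R = 3830 Ω
  Z3: Z = R = 10.7 Ω
Step 3 — With open output, the series arm Z2 and the output shunt Z3 appear in series to ground: Z2 + Z3 = 3841 Ω.
Step 4 — Parallel with input shunt Z1: Z_in = Z1 || (Z2 + Z3) = 0.175 + j25.93 Ω = 25.93∠89.6° Ω.
Step 5 — Source phasor: V = 40∠-30.0° V = 34.64 - j20 V.
Step 6 — Ohm's law: I = V / Z_total = (34.64 - j20) / (0.175 + j25.93) = -0.7623 - j1.341 A.
Step 7 — Convert to polar: |I| = 1.543 A, ∠I = -119.6°.

I = 1.543∠-119.6° A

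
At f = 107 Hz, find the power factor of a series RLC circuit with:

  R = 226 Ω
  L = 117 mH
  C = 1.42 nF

Step 1 — Angular frequency: ω = 2π·f = 2π·107 = 672.3 rad/s.
Step 2 — Component impedances:
  R: Z = R = 226 Ω
  L: Z = jωL = j·672.3·0.117 = 0 + j78.66 Ω
  C: Z = 1/(jωC) = -j/(ω·C) = 0 - j1.047e+06 Ω
Step 3 — Series combination: Z_total = R + L + C = 226 - j1.047e+06 Ω = 1.047e+06∠-90.0° Ω.
Step 4 — Power factor: PF = cos(φ) = Re(Z)/|Z| = 226/1.0474e+06 = 0.0002158.
Step 5 — Type: Im(Z) = -1.047e+06 ⇒ leading (phase φ = -90.0°).

PF = 0.0002158 (leading, φ = -90.0°)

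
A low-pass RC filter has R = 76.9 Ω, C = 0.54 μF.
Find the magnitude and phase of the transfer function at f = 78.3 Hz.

Step 1 — Angular frequency: ω = 2π·78.3 = 492 rad/s.
Step 2 — Transfer function: H(jω) = 1/(1 + jωRC).
Step 3 — Denominator: 1 + jωRC = 1 + j·492·76.9·5.4e-07 = 1 + j0.02043.
Step 4 — H = 0.9996 - j0.02042.
Step 5 — Magnitude: |H| = 0.9998 (-0.0 dB); phase: φ = -1.2°.

|H| = 0.9998 (-0.0 dB), φ = -1.2°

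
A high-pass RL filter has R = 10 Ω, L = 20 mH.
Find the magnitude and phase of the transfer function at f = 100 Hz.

Step 1 — Angular frequency: ω = 2π·100 = 628.3 rad/s.
Step 2 — Transfer function: H(jω) = jωL/(R + jωL).
Step 3 — Numerator jωL = j·12.57; denominator R + jωL = 10 + j12.57.
Step 4 — H = 0.6123 + j0.4872.
Step 5 — Magnitude: |H| = 0.7825 (-2.1 dB); phase: φ = 38.5°.

|H| = 0.7825 (-2.1 dB), φ = 38.5°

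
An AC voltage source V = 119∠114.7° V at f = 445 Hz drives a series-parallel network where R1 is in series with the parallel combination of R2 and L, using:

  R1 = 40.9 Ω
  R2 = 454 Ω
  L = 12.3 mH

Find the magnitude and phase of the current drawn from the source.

Step 1 — Angular frequency: ω = 2π·f = 2π·445 = 2796 rad/s.
Step 2 — Component impedances:
  R1: Z = R = 40.9 Ω
  R2: Z = R = 454 Ω
  L: Z = jωL = j·2796·0.0123 = 0 + j34.39 Ω
Step 3 — Parallel branch: R2 || L = 1/(1/R2 + 1/L) = 2.59 + j34.19 Ω.
Step 4 — Series with R1: Z_total = R1 + (R2 || L) = 43.49 + j34.19 Ω = 55.32∠38.2° Ω.
Step 5 — Source phasor: V = 119∠114.7° V = -49.73 + j108.1 V.
Step 6 — Ohm's law: I = V / Z_total = (-49.73 + j108.1) / (43.49 + j34.19) = 0.5013 + j2.092 A.
Step 7 — Convert to polar: |I| = 2.151 A, ∠I = 76.5°.

I = 2.151∠76.5° A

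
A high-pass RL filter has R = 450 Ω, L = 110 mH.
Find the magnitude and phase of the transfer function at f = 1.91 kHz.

Step 1 — Angular frequency: ω = 2π·1910 = 1.2e+04 rad/s.
Step 2 — Transfer function: H(jω) = jωL/(R + jωL).
Step 3 — Numerator jωL = j·1320; denominator R + jωL = 450 + j1320.
Step 4 — H = 0.8959 + j0.3054.
Step 5 — Magnitude: |H| = 0.9465 (-0.5 dB); phase: φ = 18.8°.

|H| = 0.9465 (-0.5 dB), φ = 18.8°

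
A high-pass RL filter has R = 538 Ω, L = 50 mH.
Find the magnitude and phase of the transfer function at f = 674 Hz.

Step 1 — Angular frequency: ω = 2π·674 = 4235 rad/s.
Step 2 — Transfer function: H(jω) = jωL/(R + jωL).
Step 3 — Numerator jωL = j·211.7; denominator R + jωL = 538 + j211.7.
Step 4 — H = 0.1341 + j0.3408.
Step 5 — Magnitude: |H| = 0.3662 (-8.7 dB); phase: φ = 68.5°.

|H| = 0.3662 (-8.7 dB), φ = 68.5°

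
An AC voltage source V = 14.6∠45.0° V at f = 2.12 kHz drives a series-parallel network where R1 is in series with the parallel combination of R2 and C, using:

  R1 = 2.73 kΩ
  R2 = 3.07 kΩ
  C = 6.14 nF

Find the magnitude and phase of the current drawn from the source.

Step 1 — Angular frequency: ω = 2π·f = 2π·2120 = 1.332e+04 rad/s.
Step 2 — Component impedances:
  R1: Z = R = 2730 Ω
  R2: Z = R = 3070 Ω
  C: Z = 1/(jωC) = -j/(ω·C) = 0 - j1.223e+04 Ω
Step 3 — Parallel branch: R2 || C = 1/(1/R2 + 1/C) = 2888 - j725.1 Ω.
Step 4 — Series with R1: Z_total = R1 + (R2 || C) = 5618 - j725.1 Ω = 5665∠-7.4° Ω.
Step 5 — Source phasor: V = 14.6∠45.0° V = 10.32 + j10.32 V.
Step 6 — Ohm's law: I = V / Z_total = (10.32 + j10.32) / (5618 - j725.1) = 0.001574 + j0.002041 A.
Step 7 — Convert to polar: |I| = 0.002577 A, ∠I = 52.4°.

I = 0.002577∠52.4° A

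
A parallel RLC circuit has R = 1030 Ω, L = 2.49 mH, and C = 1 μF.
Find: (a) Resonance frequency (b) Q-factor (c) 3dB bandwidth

Step 1 — Resonance: ω₀ = 1/√(LC) = 1/√(0.00249·1e-06) = 2.004e+04 rad/s.
Step 2 — f₀ = ω₀/(2π) = 3189 Hz.
Step 3 — Parallel Q: Q = R/(ω₀L) = 1030/(2.004e+04·0.00249) = 20.64.
Step 4 — Bandwidth: Δω = ω₀/Q = 970.9 rad/s; BW = Δω/(2π) = 154.5 Hz.

(a) f₀ = 3189 Hz  (b) Q = 20.64  (c) BW = 154.5 Hz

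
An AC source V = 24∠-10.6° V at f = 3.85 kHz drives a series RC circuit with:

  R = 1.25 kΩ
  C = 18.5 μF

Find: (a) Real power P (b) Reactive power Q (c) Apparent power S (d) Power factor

Step 1 — Angular frequency: ω = 2π·f = 2π·3850 = 2.419e+04 rad/s.
Step 2 — Component impedances:
  R: Z = R = 1250 Ω
  C: Z = 1/(jωC) = -j/(ω·C) = 0 - j2.235 Ω
Step 3 — Series combination: Z_total = R + C = 1250 - j2.235 Ω = 1250∠-0.1° Ω.
Step 4 — Source phasor: V = 24∠-10.6° V = 23.59 - j4.415 V.
Step 5 — Current: I = V / Z = 0.01888 - j0.003498 A = 0.0192∠-10.5° A.
Step 6 — Complex power: S = V·I* = 0.4608 - j0.0008237 VA.
Step 7 — Real power: P = Re(S) = 0.4608 W.
Step 8 — Reactive power: Q = Im(S) = -0.0008237 VAR.
Step 9 — Apparent power: |S| = 0.4608 VA.
Step 10 — Power factor: PF = P/|S| = 1 (leading).

(a) P = 0.4608 W  (b) Q = -0.0008237 VAR  (c) S = 0.4608 VA  (d) PF = 1 (leading)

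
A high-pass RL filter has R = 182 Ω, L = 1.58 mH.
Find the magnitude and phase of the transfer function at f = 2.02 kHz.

Step 1 — Angular frequency: ω = 2π·2020 = 1.269e+04 rad/s.
Step 2 — Transfer function: H(jω) = jωL/(R + jωL).
Step 3 — Numerator jωL = j·20.05; denominator R + jωL = 182 + j20.05.
Step 4 — H = 0.01199 + j0.1089.
Step 5 — Magnitude: |H| = 0.1095 (-19.2 dB); phase: φ = 83.7°.

|H| = 0.1095 (-19.2 dB), φ = 83.7°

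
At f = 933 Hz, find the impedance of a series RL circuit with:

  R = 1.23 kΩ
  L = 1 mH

Step 1 — Angular frequency: ω = 2π·f = 2π·933 = 5862 rad/s.
Step 2 — Component impedances:
  R: Z = R = 1230 Ω
  L: Z = jωL = j·5862·0.001 = 0 + j5.862 Ω
Step 3 — Series combination: Z_total = R + L = 1230 + j5.862 Ω = 1230∠0.3° Ω.

Z = 1230 + j5.862 Ω = 1230∠0.3° Ω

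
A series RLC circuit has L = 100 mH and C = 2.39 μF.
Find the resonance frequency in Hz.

Step 1 — Resonance condition Im(Z)=0 gives ω₀ = 1/√(LC).
Step 2 — ω₀ = 1/√(0.1·2.39e-06) = 2046 rad/s.
Step 3 — f₀ = ω₀/(2π) = 325.6 Hz.

f₀ = 325.6 Hz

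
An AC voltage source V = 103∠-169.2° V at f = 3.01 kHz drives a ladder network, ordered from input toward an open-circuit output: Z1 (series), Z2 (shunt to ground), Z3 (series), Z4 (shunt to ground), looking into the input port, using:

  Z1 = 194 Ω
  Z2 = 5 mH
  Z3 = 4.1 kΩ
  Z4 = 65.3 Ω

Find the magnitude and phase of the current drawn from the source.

Step 1 — Angular frequency: ω = 2π·f = 2π·3010 = 1.891e+04 rad/s.
Step 2 — Component impedances:
  Z1: Z = R = 194 Ω
  Z2: Z = jωL = j·1.891e+04·0.005 = 0 + j94.56 Ω
  Z3: Z = R = 4100 Ω
  Z4: Z = R = 65.3 Ω
Step 3 — Ladder network (open output): work backward from the far end, alternating series and parallel combinations. Z_in = 196.1 + j94.51 Ω = 217.7∠25.7° Ω.
Step 4 — Source phasor: V = 103∠-169.2° V = -101.2 - j19.3 V.
Step 5 — Ohm's law: I = V / Z_total = (-101.2 - j19.3) / (196.1 + j94.51) = -0.4571 + j0.1219 A.
Step 6 — Convert to polar: |I| = 0.4731 A, ∠I = 165.1°.

I = 0.4731∠165.1° A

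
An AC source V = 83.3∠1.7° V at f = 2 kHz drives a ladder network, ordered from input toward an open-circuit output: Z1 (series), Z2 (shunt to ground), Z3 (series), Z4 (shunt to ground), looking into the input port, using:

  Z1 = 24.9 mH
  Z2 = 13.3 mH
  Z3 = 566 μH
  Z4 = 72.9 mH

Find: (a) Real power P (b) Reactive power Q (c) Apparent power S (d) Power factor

Step 1 — Angular frequency: ω = 2π·f = 2π·2000 = 1.257e+04 rad/s.
Step 2 — Component impedances:
  Z1: Z = jωL = j·1.257e+04·0.0249 = 0 + j312.9 Ω
  Z2: Z = jωL = j·1.257e+04·0.0133 = 0 + j167.1 Ω
  Z3: Z = jωL = j·1.257e+04·0.000566 = 0 + j7.113 Ω
  Z4: Z = jωL = j·1.257e+04·0.0729 = 0 + j916.1 Ω
Step 3 — Ladder network (open output): work backward from the far end, alternating series and parallel combinations. Z_in = 0 + j454.4 Ω = 454.4∠90.0° Ω.
Step 4 — Source phasor: V = 83.3∠1.7° V = 83.26 + j2.471 V.
Step 5 — Current: I = V / Z = 0.005438 - j0.1832 A = 0.1833∠-88.3° A.
Step 6 — Complex power: S = V·I* = 0 + j15.27 VA.
Step 7 — Real power: P = Re(S) = 0 W.
Step 8 — Reactive power: Q = Im(S) = 15.27 VAR.
Step 9 — Apparent power: |S| = 15.27 VA.
Step 10 — Power factor: PF = P/|S| = 0 (lagging).

(a) P = 0 W  (b) Q = 15.27 VAR  (c) S = 15.27 VA  (d) PF = 0 (lagging)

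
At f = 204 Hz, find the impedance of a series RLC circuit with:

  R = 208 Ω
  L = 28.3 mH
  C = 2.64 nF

Step 1 — Angular frequency: ω = 2π·f = 2π·204 = 1282 rad/s.
Step 2 — Component impedances:
  R: Z = R = 208 Ω
  L: Z = jωL = j·1282·0.0283 = 0 + j36.27 Ω
  C: Z = 1/(jωC) = -j/(ω·C) = 0 - j2.955e+05 Ω
Step 3 — Series combination: Z_total = R + L + C = 208 - j2.955e+05 Ω = 2.955e+05∠-90.0° Ω.

Z = 208 - j2.955e+05 Ω = 2.955e+05∠-90.0° Ω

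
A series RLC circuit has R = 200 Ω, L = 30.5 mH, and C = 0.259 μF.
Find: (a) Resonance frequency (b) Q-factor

Step 1 — Resonance condition Im(Z)=0 gives ω₀ = 1/√(LC).
Step 2 — ω₀ = 1/√(0.0305·2.59e-07) = 1.125e+04 rad/s.
Step 3 — f₀ = ω₀/(2π) = 1791 Hz.
Step 4 — Series Q: Q = ω₀L/R = 1.125e+04·0.0305/200 = 1.716.

(a) f₀ = 1791 Hz  (b) Q = 1.716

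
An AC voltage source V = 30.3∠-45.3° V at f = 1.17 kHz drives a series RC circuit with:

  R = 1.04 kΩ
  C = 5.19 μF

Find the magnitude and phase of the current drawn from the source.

Step 1 — Angular frequency: ω = 2π·f = 2π·1170 = 7351 rad/s.
Step 2 — Component impedances:
  R: Z = R = 1040 Ω
  C: Z = 1/(jωC) = -j/(ω·C) = 0 - j26.21 Ω
Step 3 — Series combination: Z_total = R + C = 1040 - j26.21 Ω = 1040∠-1.4° Ω.
Step 4 — Source phasor: V = 30.3∠-45.3° V = 21.31 - j21.54 V.
Step 5 — Ohm's law: I = V / Z_total = (21.31 - j21.54) / (1040 - j26.21) = 0.021 - j0.02018 A.
Step 6 — Convert to polar: |I| = 0.02913 A, ∠I = -43.9°.

I = 0.02913∠-43.9° A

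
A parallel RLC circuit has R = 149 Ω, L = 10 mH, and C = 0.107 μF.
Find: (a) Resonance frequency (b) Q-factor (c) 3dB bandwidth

Step 1 — Resonance: ω₀ = 1/√(LC) = 1/√(0.01·1.07e-07) = 3.057e+04 rad/s.
Step 2 — f₀ = ω₀/(2π) = 4866 Hz.
Step 3 — Parallel Q: Q = R/(ω₀L) = 149/(3.057e+04·0.01) = 0.4874.
Step 4 — Bandwidth: Δω = ω₀/Q = 6.272e+04 rad/s; BW = Δω/(2π) = 9983 Hz.

(a) f₀ = 4866 Hz  (b) Q = 0.4874  (c) BW = 9983 Hz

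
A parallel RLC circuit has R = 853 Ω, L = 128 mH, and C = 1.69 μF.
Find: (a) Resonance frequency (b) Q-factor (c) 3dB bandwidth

Step 1 — Resonance: ω₀ = 1/√(LC) = 1/√(0.128·1.69e-06) = 2150 rad/s.
Step 2 — f₀ = ω₀/(2π) = 342.2 Hz.
Step 3 — Parallel Q: Q = R/(ω₀L) = 853/(2150·0.128) = 3.099.
Step 4 — Bandwidth: Δω = ω₀/Q = 693.7 rad/s; BW = Δω/(2π) = 110.4 Hz.

(a) f₀ = 342.2 Hz  (b) Q = 3.099  (c) BW = 110.4 Hz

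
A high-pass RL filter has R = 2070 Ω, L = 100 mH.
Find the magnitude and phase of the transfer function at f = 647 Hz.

Step 1 — Angular frequency: ω = 2π·647 = 4065 rad/s.
Step 2 — Transfer function: H(jω) = jωL/(R + jωL).
Step 3 — Numerator jωL = j·406.5; denominator R + jωL = 2070 + j406.5.
Step 4 — H = 0.03714 + j0.1891.
Step 5 — Magnitude: |H| = 0.1927 (-14.3 dB); phase: φ = 78.9°.

|H| = 0.1927 (-14.3 dB), φ = 78.9°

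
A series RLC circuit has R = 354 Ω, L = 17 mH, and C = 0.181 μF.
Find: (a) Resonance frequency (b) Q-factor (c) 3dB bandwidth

Step 1 — Resonance: ω₀ = 1/√(LC) = 1/√(0.017·1.81e-07) = 1.803e+04 rad/s.
Step 2 — f₀ = ω₀/(2π) = 2869 Hz.
Step 3 — Series Q: Q = ω₀L/R = 1.803e+04·0.017/354 = 0.8657.
Step 4 — Bandwidth: Δω = ω₀/Q = 2.082e+04 rad/s; BW = Δω/(2π) = 3314 Hz.

(a) f₀ = 2869 Hz  (b) Q = 0.8657  (c) BW = 3314 Hz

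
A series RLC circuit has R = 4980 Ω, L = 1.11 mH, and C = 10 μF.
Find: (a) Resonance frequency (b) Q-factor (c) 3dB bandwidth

Step 1 — Resonance: ω₀ = 1/√(LC) = 1/√(0.00111·1e-05) = 9492 rad/s.
Step 2 — f₀ = ω₀/(2π) = 1511 Hz.
Step 3 — Series Q: Q = ω₀L/R = 9492·0.00111/4980 = 0.002116.
Step 4 — Bandwidth: Δω = ω₀/Q = 4.486e+06 rad/s; BW = Δω/(2π) = 7.14e+05 Hz.

(a) f₀ = 1511 Hz  (b) Q = 0.002116  (c) BW = 7.14e+05 Hz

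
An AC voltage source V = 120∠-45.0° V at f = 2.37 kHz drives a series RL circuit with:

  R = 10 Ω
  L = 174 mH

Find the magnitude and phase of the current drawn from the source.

Step 1 — Angular frequency: ω = 2π·f = 2π·2370 = 1.489e+04 rad/s.
Step 2 — Component impedances:
  R: Z = R = 10 Ω
  L: Z = jωL = j·1.489e+04·0.174 = 0 + j2591 Ω
Step 3 — Series combination: Z_total = R + L = 10 + j2591 Ω = 2591∠89.8° Ω.
Step 4 — Source phasor: V = 120∠-45.0° V = 84.85 - j84.85 V.
Step 5 — Ohm's law: I = V / Z_total = (84.85 - j84.85) / (10 + j2591) = -0.03262 - j0.03287 A.
Step 6 — Convert to polar: |I| = 0.04631 A, ∠I = -134.8°.

I = 0.04631∠-134.8° A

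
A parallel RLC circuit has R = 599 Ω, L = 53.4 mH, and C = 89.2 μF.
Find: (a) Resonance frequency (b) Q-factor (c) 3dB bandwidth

Step 1 — Resonance: ω₀ = 1/√(LC) = 1/√(0.0534·8.92e-05) = 458.2 rad/s.
Step 2 — f₀ = ω₀/(2π) = 72.92 Hz.
Step 3 — Parallel Q: Q = R/(ω₀L) = 599/(458.2·0.0534) = 24.48.
Step 4 — Bandwidth: Δω = ω₀/Q = 18.72 rad/s; BW = Δω/(2π) = 2.979 Hz.

(a) f₀ = 72.92 Hz  (b) Q = 24.48  (c) BW = 2.979 Hz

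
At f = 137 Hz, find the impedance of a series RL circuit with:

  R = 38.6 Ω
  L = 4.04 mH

Step 1 — Angular frequency: ω = 2π·f = 2π·137 = 860.8 rad/s.
Step 2 — Component impedances:
  R: Z = R = 38.6 Ω
  L: Z = jωL = j·860.8·0.00404 = 0 + j3.478 Ω
Step 3 — Series combination: Z_total = R + L = 38.6 + j3.478 Ω = 38.76∠5.1° Ω.

Z = 38.6 + j3.478 Ω = 38.76∠5.1° Ω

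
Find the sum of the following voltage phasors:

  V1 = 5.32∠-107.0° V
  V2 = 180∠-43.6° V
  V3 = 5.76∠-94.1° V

Step 1 — Convert each phasor to rectangular form:
  V1 = 5.32·(cos(-107.0°) + j·sin(-107.0°)) = -1.555 - j5.088 V
  V2 = 180·(cos(-43.6°) + j·sin(-43.6°)) = 130.4 - j124.1 V
  V3 = 5.76·(cos(-94.1°) + j·sin(-94.1°)) = -0.4118 - j5.745 V
Step 2 — Sum components: V_total = 128.4 - j135 V.
Step 3 — Convert to polar: |V_total| = 186.3 V, ∠V_total = -46.4°.

V_total = 186.3∠-46.4° V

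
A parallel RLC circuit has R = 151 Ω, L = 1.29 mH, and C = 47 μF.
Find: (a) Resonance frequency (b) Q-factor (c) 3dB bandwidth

Step 1 — Resonance: ω₀ = 1/√(LC) = 1/√(0.00129·4.7e-05) = 4061 rad/s.
Step 2 — f₀ = ω₀/(2π) = 646.4 Hz.
Step 3 — Parallel Q: Q = R/(ω₀L) = 151/(4061·0.00129) = 28.82.
Step 4 — Bandwidth: Δω = ω₀/Q = 140.9 rad/s; BW = Δω/(2π) = 22.43 Hz.

(a) f₀ = 646.4 Hz  (b) Q = 28.82  (c) BW = 22.43 Hz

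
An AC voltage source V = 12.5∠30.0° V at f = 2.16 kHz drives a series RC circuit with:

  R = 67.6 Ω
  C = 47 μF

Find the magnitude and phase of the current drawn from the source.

Step 1 — Angular frequency: ω = 2π·f = 2π·2160 = 1.357e+04 rad/s.
Step 2 — Component impedances:
  R: Z = R = 67.6 Ω
  C: Z = 1/(jωC) = -j/(ω·C) = 0 - j1.568 Ω
Step 3 — Series combination: Z_total = R + C = 67.6 - j1.568 Ω = 67.62∠-1.3° Ω.
Step 4 — Source phasor: V = 12.5∠30.0° V = 10.83 + j6.25 V.
Step 5 — Ohm's law: I = V / Z_total = (10.83 + j6.25) / (67.6 - j1.568) = 0.1579 + j0.09612 A.
Step 6 — Convert to polar: |I| = 0.1849 A, ∠I = 31.3°.

I = 0.1849∠31.3° A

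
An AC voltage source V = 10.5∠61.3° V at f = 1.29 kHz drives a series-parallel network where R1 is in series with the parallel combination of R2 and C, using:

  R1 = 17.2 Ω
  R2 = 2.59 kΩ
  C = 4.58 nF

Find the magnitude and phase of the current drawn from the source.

Step 1 — Angular frequency: ω = 2π·f = 2π·1290 = 8105 rad/s.
Step 2 — Component impedances:
  R1: Z = R = 17.2 Ω
  R2: Z = R = 2590 Ω
  C: Z = 1/(jωC) = -j/(ω·C) = 0 - j2.694e+04 Ω
Step 3 — Parallel branch: R2 || C = 1/(1/R2 + 1/C) = 2566 - j246.7 Ω.
Step 4 — Series with R1: Z_total = R1 + (R2 || C) = 2583 - j246.7 Ω = 2595∠-5.5° Ω.
Step 5 — Source phasor: V = 10.5∠61.3° V = 5.042 + j9.21 V.
Step 6 — Ohm's law: I = V / Z_total = (5.042 + j9.21) / (2583 - j246.7) = 0.001597 + j0.003717 A.
Step 7 — Convert to polar: |I| = 0.004046 A, ∠I = 66.8°.

I = 0.004046∠66.8° A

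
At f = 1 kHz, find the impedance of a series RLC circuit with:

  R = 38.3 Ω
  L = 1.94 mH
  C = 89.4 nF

Step 1 — Angular frequency: ω = 2π·f = 2π·1000 = 6283 rad/s.
Step 2 — Component impedances:
  R: Z = R = 38.3 Ω
  L: Z = jωL = j·6283·0.00194 = 0 + j12.19 Ω
  C: Z = 1/(jωC) = -j/(ω·C) = 0 - j1780 Ω
Step 3 — Series combination: Z_total = R + L + C = 38.3 - j1768 Ω = 1768∠-88.8° Ω.

Z = 38.3 - j1768 Ω = 1768∠-88.8° Ω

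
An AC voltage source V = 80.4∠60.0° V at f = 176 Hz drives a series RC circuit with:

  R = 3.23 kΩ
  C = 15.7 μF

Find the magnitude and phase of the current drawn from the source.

Step 1 — Angular frequency: ω = 2π·f = 2π·176 = 1106 rad/s.
Step 2 — Component impedances:
  R: Z = R = 3230 Ω
  C: Z = 1/(jωC) = -j/(ω·C) = 0 - j57.6 Ω
Step 3 — Series combination: Z_total = R + C = 3230 - j57.6 Ω = 3231∠-1.0° Ω.
Step 4 — Source phasor: V = 80.4∠60.0° V = 40.2 + j69.63 V.
Step 5 — Ohm's law: I = V / Z_total = (40.2 + j69.63) / (3230 - j57.6) = 0.01206 + j0.02177 A.
Step 6 — Convert to polar: |I| = 0.02489 A, ∠I = 61.0°.

I = 0.02489∠61.0° A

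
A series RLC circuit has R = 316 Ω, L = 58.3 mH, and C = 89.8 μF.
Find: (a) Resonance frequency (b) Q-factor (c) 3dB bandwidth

Step 1 — Resonance condition Im(Z)=0 gives ω₀ = 1/√(LC).
Step 2 — ω₀ = 1/√(0.0583·8.98e-05) = 437 rad/s.
Step 3 — f₀ = ω₀/(2π) = 69.56 Hz.
Step 4 — Series Q: Q = ω₀L/R = 437·0.0583/316 = 0.08063.
Step 5 — 3dB bandwidth: Δω = ω₀/Q = 5420 rad/s; BW = Δω/(2π) = 862.7 Hz.

(a) f₀ = 69.56 Hz  (b) Q = 0.08063  (c) BW = 862.7 Hz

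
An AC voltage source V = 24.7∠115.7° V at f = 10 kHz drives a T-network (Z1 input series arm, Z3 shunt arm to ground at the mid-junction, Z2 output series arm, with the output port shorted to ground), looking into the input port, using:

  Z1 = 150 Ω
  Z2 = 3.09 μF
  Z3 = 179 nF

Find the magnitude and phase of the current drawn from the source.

Step 1 — Angular frequency: ω = 2π·f = 2π·1e+04 = 6.283e+04 rad/s.
Step 2 — Component impedances:
  Z1: Z = R = 150 Ω
  Z2: Z = 1/(jωC) = -j/(ω·C) = 0 - j5.151 Ω
  Z3: Z = 1/(jωC) = -j/(ω·C) = 0 - j88.91 Ω
Step 3 — With the output port shorted to ground, the output series arm Z2 runs from the junction to ground; the shunt arm Z3 also runs from the junction to ground. They appear in parallel: Z3 || Z2 = 0 - j4.869 Ω.
Step 4 — Series with input arm Z1: Z_in = Z1 + (Z3 || Z2) = 150 - j4.869 Ω = 150.1∠-1.9° Ω.
Step 5 — Source phasor: V = 24.7∠115.7° V = -10.71 + j22.26 V.
Step 6 — Ohm's law: I = V / Z_total = (-10.71 + j22.26) / (150 - j4.869) = -0.07614 + j0.1459 A.
Step 7 — Convert to polar: |I| = 0.1646 A, ∠I = 117.6°.

I = 0.1646∠117.6° A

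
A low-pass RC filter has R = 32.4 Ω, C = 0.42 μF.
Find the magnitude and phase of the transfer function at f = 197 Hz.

Step 1 — Angular frequency: ω = 2π·197 = 1238 rad/s.
Step 2 — Transfer function: H(jω) = 1/(1 + jωRC).
Step 3 — Denominator: 1 + jωRC = 1 + j·1238·32.4·4.2e-07 = 1 + j0.01684.
Step 4 — H = 0.9997 - j0.01684.
Step 5 — Magnitude: |H| = 0.9999 (-0.0 dB); phase: φ = -1.0°.

|H| = 0.9999 (-0.0 dB), φ = -1.0°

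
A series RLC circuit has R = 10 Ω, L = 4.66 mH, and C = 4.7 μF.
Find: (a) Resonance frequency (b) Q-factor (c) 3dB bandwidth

Step 1 — Resonance condition Im(Z)=0 gives ω₀ = 1/√(LC).
Step 2 — ω₀ = 1/√(0.00466·4.7e-06) = 6757 rad/s.
Step 3 — f₀ = ω₀/(2π) = 1075 Hz.
Step 4 — Series Q: Q = ω₀L/R = 6757·0.00466/10 = 3.149.
Step 5 — 3dB bandwidth: Δω = ω₀/Q = 2146 rad/s; BW = Δω/(2π) = 341.5 Hz.

(a) f₀ = 1075 Hz  (b) Q = 3.149  (c) BW = 341.5 Hz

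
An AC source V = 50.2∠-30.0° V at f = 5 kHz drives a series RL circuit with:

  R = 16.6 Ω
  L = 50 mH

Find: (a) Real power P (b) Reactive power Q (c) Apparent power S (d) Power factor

Step 1 — Angular frequency: ω = 2π·f = 2π·5000 = 3.142e+04 rad/s.
Step 2 — Component impedances:
  R: Z = R = 16.6 Ω
  L: Z = jωL = j·3.142e+04·0.05 = 0 + j1571 Ω
Step 3 — Series combination: Z_total = R + L = 16.6 + j1571 Ω = 1571∠89.4° Ω.
Step 4 — Source phasor: V = 50.2∠-30.0° V = 43.47 - j25.1 V.
Step 5 — Current: I = V / Z = -0.01568 - j0.02784 A = 0.03196∠-119.4° A.
Step 6 — Complex power: S = V·I* = 0.01695 + j1.604 VA.
Step 7 — Real power: P = Re(S) = 0.01695 W.
Step 8 — Reactive power: Q = Im(S) = 1.604 VAR.
Step 9 — Apparent power: |S| = 1.604 VA.
Step 10 — Power factor: PF = P/|S| = 0.01057 (lagging).

(a) P = 0.01695 W  (b) Q = 1.604 VAR  (c) S = 1.604 VA  (d) PF = 0.01057 (lagging)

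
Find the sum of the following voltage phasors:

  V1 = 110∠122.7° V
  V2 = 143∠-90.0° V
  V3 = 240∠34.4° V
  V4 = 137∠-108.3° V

Step 1 — Convert each phasor to rectangular form:
  V1 = 110·(cos(122.7°) + j·sin(122.7°)) = -59.43 + j92.57 V
  V2 = 143·(cos(-90.0°) + j·sin(-90.0°)) = 0 - j143 V
  V3 = 240·(cos(34.4°) + j·sin(34.4°)) = 198 + j135.6 V
  V4 = 137·(cos(-108.3°) + j·sin(-108.3°)) = -43.02 - j130.1 V
Step 2 — Sum components: V_total = 95.58 - j44.91 V.
Step 3 — Convert to polar: |V_total| = 105.6 V, ∠V_total = -25.2°.

V_total = 105.6∠-25.2° V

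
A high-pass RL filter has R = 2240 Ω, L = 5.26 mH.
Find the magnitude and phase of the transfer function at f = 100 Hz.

Step 1 — Angular frequency: ω = 2π·100 = 628.3 rad/s.
Step 2 — Transfer function: H(jω) = jωL/(R + jωL).
Step 3 — Numerator jωL = j·3.305; denominator R + jωL = 2240 + j3.305.
Step 4 — H = 2.177e-06 + j0.001475.
Step 5 — Magnitude: |H| = 0.001475 (-56.6 dB); phase: φ = 89.9°.

|H| = 0.001475 (-56.6 dB), φ = 89.9°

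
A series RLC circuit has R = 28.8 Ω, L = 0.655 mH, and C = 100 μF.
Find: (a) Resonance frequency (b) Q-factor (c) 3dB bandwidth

Step 1 — Resonance: ω₀ = 1/√(LC) = 1/√(0.000655·0.0001) = 3907 rad/s.
Step 2 — f₀ = ω₀/(2π) = 621.9 Hz.
Step 3 — Series Q: Q = ω₀L/R = 3907·0.000655/28.8 = 0.08886.
Step 4 — Bandwidth: Δω = ω₀/Q = 4.397e+04 rad/s; BW = Δω/(2π) = 6998 Hz.

(a) f₀ = 621.9 Hz  (b) Q = 0.08886  (c) BW = 6998 Hz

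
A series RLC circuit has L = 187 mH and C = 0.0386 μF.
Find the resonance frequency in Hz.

Step 1 — Resonance condition Im(Z)=0 gives ω₀ = 1/√(LC).
Step 2 — ω₀ = 1/√(0.187·3.86e-08) = 1.177e+04 rad/s.
Step 3 — f₀ = ω₀/(2π) = 1873 Hz.

f₀ = 1873 Hz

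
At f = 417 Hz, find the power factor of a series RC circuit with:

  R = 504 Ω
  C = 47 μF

Step 1 — Angular frequency: ω = 2π·f = 2π·417 = 2620 rad/s.
Step 2 — Component impedances:
  R: Z = R = 504 Ω
  C: Z = 1/(jωC) = -j/(ω·C) = 0 - j8.121 Ω
Step 3 — Series combination: Z_total = R + C = 504 - j8.121 Ω = 504.1∠-0.9° Ω.
Step 4 — Power factor: PF = cos(φ) = Re(Z)/|Z| = 504/504.07 = 0.9999.
Step 5 — Type: Im(Z) = -8.121 ⇒ leading (phase φ = -0.9°).

PF = 0.9999 (leading, φ = -0.9°)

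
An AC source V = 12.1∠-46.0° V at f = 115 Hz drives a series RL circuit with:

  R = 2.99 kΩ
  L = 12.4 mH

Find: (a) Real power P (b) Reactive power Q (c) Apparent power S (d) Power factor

Step 1 — Angular frequency: ω = 2π·f = 2π·115 = 722.6 rad/s.
Step 2 — Component impedances:
  R: Z = R = 2990 Ω
  L: Z = jωL = j·722.6·0.0124 = 0 + j8.96 Ω
Step 3 — Series combination: Z_total = R + L = 2990 + j8.96 Ω = 2990∠0.2° Ω.
Step 4 — Source phasor: V = 12.1∠-46.0° V = 8.405 - j8.704 V.
Step 5 — Current: I = V / Z = 0.002802 - j0.002919 A = 0.004047∠-46.2° A.
Step 6 — Complex power: S = V·I* = 0.04897 + j0.0001467 VA.
Step 7 — Real power: P = Re(S) = 0.04897 W.
Step 8 — Reactive power: Q = Im(S) = 0.0001467 VAR.
Step 9 — Apparent power: |S| = 0.04897 VA.
Step 10 — Power factor: PF = P/|S| = 1 (lagging).

(a) P = 0.04897 W  (b) Q = 0.0001467 VAR  (c) S = 0.04897 VA  (d) PF = 1 (lagging)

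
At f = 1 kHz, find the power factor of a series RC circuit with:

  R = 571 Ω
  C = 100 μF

Step 1 — Angular frequency: ω = 2π·f = 2π·1000 = 6283 rad/s.
Step 2 — Component impedances:
  R: Z = R = 571 Ω
  C: Z = 1/(jωC) = -j/(ω·C) = 0 - j1.592 Ω
Step 3 — Series combination: Z_total = R + C = 571 - j1.592 Ω = 571∠-0.2° Ω.
Step 4 — Power factor: PF = cos(φ) = Re(Z)/|Z| = 571/571 = 1.
Step 5 — Type: Im(Z) = -1.592 ⇒ leading (phase φ = -0.2°).

PF = 1 (leading, φ = -0.2°)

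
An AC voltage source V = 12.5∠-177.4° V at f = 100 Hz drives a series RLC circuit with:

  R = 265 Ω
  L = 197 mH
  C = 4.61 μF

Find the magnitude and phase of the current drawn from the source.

Step 1 — Angular frequency: ω = 2π·f = 2π·100 = 628.3 rad/s.
Step 2 — Component impedances:
  R: Z = R = 265 Ω
  L: Z = jωL = j·628.3·0.197 = 0 + j123.8 Ω
  C: Z = 1/(jωC) = -j/(ω·C) = 0 - j345.2 Ω
Step 3 — Series combination: Z_total = R + L + C = 265 - j221.5 Ω = 345.4∠-39.9° Ω.
Step 4 — Source phasor: V = 12.5∠-177.4° V = -12.49 - j0.567 V.
Step 5 — Ohm's law: I = V / Z_total = (-12.49 - j0.567) / (265 - j221.5) = -0.02669 - j0.02445 A.
Step 6 — Convert to polar: |I| = 0.03619 A, ∠I = -137.5°.

I = 0.03619∠-137.5° A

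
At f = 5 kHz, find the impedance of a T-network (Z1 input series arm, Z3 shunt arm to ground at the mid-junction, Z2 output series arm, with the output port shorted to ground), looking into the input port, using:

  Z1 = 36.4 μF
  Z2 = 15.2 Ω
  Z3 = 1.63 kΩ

Step 1 — Angular frequency: ω = 2π·f = 2π·5000 = 3.142e+04 rad/s.
Step 2 — Component impedances:
  Z1: Z = 1/(jωC) = -j/(ω·C) = 0 - j0.8745 Ω
  Z2: Z = R = 15.2 Ω
  Z3: Z = R = 1630 Ω
Step 3 — With the output port shorted to ground, the output series arm Z2 runs from the junction to ground; the shunt arm Z3 also runs from the junction to ground. They appear in parallel: Z3 || Z2 = 15.06 Ω.
Step 4 — Series with input arm Z1: Z_in = Z1 + (Z3 || Z2) = 15.06 - j0.8745 Ω = 15.08∠-3.3° Ω.

Z = 15.06 - j0.8745 Ω = 15.08∠-3.3° Ω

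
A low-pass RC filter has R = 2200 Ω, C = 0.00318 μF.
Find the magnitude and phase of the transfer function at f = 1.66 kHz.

Step 1 — Angular frequency: ω = 2π·1660 = 1.043e+04 rad/s.
Step 2 — Transfer function: H(jω) = 1/(1 + jωRC).
Step 3 — Denominator: 1 + jωRC = 1 + j·1.043e+04·2200·3.18e-09 = 1 + j0.07297.
Step 4 — H = 0.9947 - j0.07258.
Step 5 — Magnitude: |H| = 0.9973 (-0.0 dB); phase: φ = -4.2°.

|H| = 0.9973 (-0.0 dB), φ = -4.2°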